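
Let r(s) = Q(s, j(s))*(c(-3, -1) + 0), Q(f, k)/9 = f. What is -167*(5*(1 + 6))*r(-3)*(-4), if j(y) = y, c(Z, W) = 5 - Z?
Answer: -5050080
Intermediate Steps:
Q(f, k) = 9*f
r(s) = 72*s (r(s) = (9*s)*((5 - 1*(-3)) + 0) = (9*s)*((5 + 3) + 0) = (9*s)*(8 + 0) = (9*s)*8 = 72*s)
-167*(5*(1 + 6))*r(-3)*(-4) = -167*(5*(1 + 6))*(72*(-3))*(-4) = -167*(5*7)*(-216)*(-4) = -167*35*(-216)*(-4) = -(-1262520)*(-4) = -167*30240 = -5050080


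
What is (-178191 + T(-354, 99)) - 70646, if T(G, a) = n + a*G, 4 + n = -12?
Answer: -283899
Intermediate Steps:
n = -16 (n = -4 - 12 = -16)
T(G, a) = -16 + G*a (T(G, a) = -16 + a*G = -16 + G*a)
(-178191 + T(-354, 99)) - 70646 = (-178191 + (-16 - 354*99)) - 70646 = (-178191 + (-16 - 35046)) - 70646 = (-178191 - 35062) - 70646 = -213253 - 70646 = -283899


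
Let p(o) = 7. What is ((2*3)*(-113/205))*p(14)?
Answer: -4746/205 ≈ -23.151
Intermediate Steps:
((2*3)*(-113/205))*p(14) = ((2*3)*(-113/205))*7 = (6*(-113*1/205))*7 = (6*(-113/205))*7 = -678/205*7 = -4746/205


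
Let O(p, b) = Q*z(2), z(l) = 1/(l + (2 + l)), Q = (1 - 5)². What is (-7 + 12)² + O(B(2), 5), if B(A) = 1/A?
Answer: 83/3 ≈ 27.667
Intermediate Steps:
Q = 16 (Q = (-4)² = 16)
z(l) = 1/(2 + 2*l)
O(p, b) = 8/3 (O(p, b) = 16*(1/(2*(1 + 2))) = 16*((½)/3) = 16*((½)*(⅓)) = 16*(⅙) = 8/3)
(-7 + 12)² + O(B(2), 5) = (-7 + 12)² + 8/3 = 5² + 8/3 = 25 + 8/3 = 83/3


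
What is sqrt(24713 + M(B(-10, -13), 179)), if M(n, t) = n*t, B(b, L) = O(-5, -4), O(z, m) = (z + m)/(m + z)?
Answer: 14*sqrt(127) ≈ 157.77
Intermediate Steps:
O(z, m) = 1 (O(z, m) = (m + z)/(m + z) = 1)
B(b, L) = 1
sqrt(24713 + M(B(-10, -13), 179)) = sqrt(24713 + 1*179) = sqrt(24713 + 179) = sqrt(24892) = 14*sqrt(127)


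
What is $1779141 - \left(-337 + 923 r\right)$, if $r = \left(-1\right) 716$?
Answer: $2440346$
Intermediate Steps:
$r = -716$
$1779141 - \left(-337 + 923 r\right) = 1779141 - \left(-337 + 923 \left(-716\right)\right) = 1779141 - \left(-337 - 660868\right) = 1779141 - -661205 = 1779141 + 661205 = 2440346$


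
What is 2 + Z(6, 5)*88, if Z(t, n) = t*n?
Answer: 2642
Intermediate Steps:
Z(t, n) = n*t
2 + Z(6, 5)*88 = 2 + (5*6)*88 = 2 + 30*88 = 2 + 2640 = 2642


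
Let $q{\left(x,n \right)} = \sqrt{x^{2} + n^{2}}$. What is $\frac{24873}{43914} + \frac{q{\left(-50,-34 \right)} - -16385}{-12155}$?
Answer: $- \frac{2139485}{2737306} - \frac{2 \sqrt{914}}{12155} \approx -0.78658$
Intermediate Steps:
$q{\left(x,n \right)} = \sqrt{n^{2} + x^{2}}$
$\frac{24873}{43914} + \frac{q{\left(-50,-34 \right)} - -16385}{-12155} = \frac{24873}{43914} + \frac{\sqrt{\left(-34\right)^{2} + \left(-50\right)^{2}} - -16385}{-12155} = 24873 \cdot \frac{1}{43914} + \left(\sqrt{1156 + 2500} + 16385\right) \left(- \frac{1}{12155}\right) = \frac{8291}{14638} + \left(\sqrt{3656} + 16385\right) \left(- \frac{1}{12155}\right) = \frac{8291}{14638} + \left(2 \sqrt{914} + 16385\right) \left(- \frac{1}{12155}\right) = \frac{8291}{14638} + \left(16385 + 2 \sqrt{914}\right) \left(- \frac{1}{12155}\right) = \frac{8291}{14638} - \left(\frac{3277}{2431} + \frac{2 \sqrt{914}}{12155}\right) = - \frac{2139485}{2737306} - \frac{2 \sqrt{914}}{12155}$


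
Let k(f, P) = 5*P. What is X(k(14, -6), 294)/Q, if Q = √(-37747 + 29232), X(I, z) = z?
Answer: -294*I*√8515/8515 ≈ -3.1861*I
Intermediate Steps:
Q = I*√8515 (Q = √(-8515) = I*√8515 ≈ 92.277*I)
X(k(14, -6), 294)/Q = 294/((I*√8515)) = 294*(-I*√8515/8515) = -294*I*√8515/8515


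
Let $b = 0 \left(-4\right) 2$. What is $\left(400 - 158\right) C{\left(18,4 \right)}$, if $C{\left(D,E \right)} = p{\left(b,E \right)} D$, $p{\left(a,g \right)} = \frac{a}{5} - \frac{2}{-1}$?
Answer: $8712$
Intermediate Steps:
$b = 0$ ($b = 0 \cdot 2 = 0$)
$p{\left(a,g \right)} = 2 + \frac{a}{5}$ ($p{\left(a,g \right)} = a \frac{1}{5} - -2 = \frac{a}{5} + 2 = 2 + \frac{a}{5}$)
$C{\left(D,E \right)} = 2 D$ ($C{\left(D,E \right)} = \left(2 + \frac{1}{5} \cdot 0\right) D = \left(2 + 0\right) D = 2 D$)
$\left(400 - 158\right) C{\left(18,4 \right)} = \left(400 - 158\right) 2 \cdot 18 = 242 \cdot 36 = 8712$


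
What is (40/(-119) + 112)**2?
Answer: 176570944/14161 ≈ 12469.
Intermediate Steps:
(40/(-119) + 112)**2 = (40*(-1/119) + 112)**2 = (-40/119 + 112)**2 = (13288/119)**2 = 176570944/14161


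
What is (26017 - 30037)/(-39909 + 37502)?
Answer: 4020/2407 ≈ 1.6701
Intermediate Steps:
(26017 - 30037)/(-39909 + 37502) = -4020/(-2407) = -4020*(-1/2407) = 4020/2407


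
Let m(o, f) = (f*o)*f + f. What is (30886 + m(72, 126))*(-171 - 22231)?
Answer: -26301829768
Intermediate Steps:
m(o, f) = f + o*f**2 (m(o, f) = o*f**2 + f = f + o*f**2)
(30886 + m(72, 126))*(-171 - 22231) = (30886 + 126*(1 + 126*72))*(-171 - 22231) = (30886 + 126*(1 + 9072))*(-22402) = (30886 + 126*9073)*(-22402) = (30886 + 1143198)*(-22402) = 1174084*(-22402) = -26301829768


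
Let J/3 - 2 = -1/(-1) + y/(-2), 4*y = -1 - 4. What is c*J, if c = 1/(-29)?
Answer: -3/8 ≈ -0.37500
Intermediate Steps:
y = -5/4 (y = (-1 - 4)/4 = (¼)*(-5) = -5/4 ≈ -1.2500)
J = 87/8 (J = 6 + 3*(-1/(-1) - 5/4/(-2)) = 6 + 3*(-1*(-1) - 5/4*(-½)) = 6 + 3*(1 + 5/8) = 6 + 3*(13/8) = 6 + 39/8 = 87/8 ≈ 10.875)
c = -1/29 ≈ -0.034483
c*J = -1/29*87/8 = -3/8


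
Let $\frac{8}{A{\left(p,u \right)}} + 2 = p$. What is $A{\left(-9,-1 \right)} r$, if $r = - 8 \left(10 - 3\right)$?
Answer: $\frac{448}{11} \approx 40.727$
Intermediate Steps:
$A{\left(p,u \right)} = \frac{8}{-2 + p}$
$r = -56$ ($r = \left(-8\right) 7 = -56$)
$A{\left(-9,-1 \right)} r = \frac{8}{-2 - 9} \left(-56\right) = \frac{8}{-11} \left(-56\right) = 8 \left(- \frac{1}{11}\right) \left(-56\right) = \left(- \frac{8}{11}\right) \left(-56\right) = \frac{448}{11}$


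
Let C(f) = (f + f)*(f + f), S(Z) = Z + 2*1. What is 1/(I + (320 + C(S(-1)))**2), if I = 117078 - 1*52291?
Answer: 1/169763 ≈ 5.8906e-6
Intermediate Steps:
S(Z) = 2 + Z (S(Z) = Z + 2 = 2 + Z)
C(f) = 4*f**2 (C(f) = (2*f)*(2*f) = 4*f**2)
I = 64787 (I = 117078 - 52291 = 64787)
1/(I + (320 + C(S(-1)))**2) = 1/(64787 + (320 + 4*(2 - 1)**2)**2) = 1/(64787 + (320 + 4*1**2)**2) = 1/(64787 + (320 + 4*1)**2) = 1/(64787 + (320 + 4)**2) = 1/(64787 + 324**2) = 1/(64787 + 104976) = 1/169763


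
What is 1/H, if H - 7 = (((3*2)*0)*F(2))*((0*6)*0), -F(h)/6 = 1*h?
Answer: ⅐ ≈ 0.14286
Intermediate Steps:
F(h) = -6*h
H = 7 (H = 7 + (((3*2)*0)*(-6*2))*((0*6)*0) = 7 + ((6*0)*(-12))*(0*0) = 7 + (0*(-12))*0 = 7 + 0*0 = 7 + 0 = 7)
1/H = 1/7 = ⅐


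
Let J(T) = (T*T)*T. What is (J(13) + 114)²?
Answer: 5340721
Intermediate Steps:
J(T) = T³ (J(T) = T²*T = T³)
(J(13) + 114)² = (13³ + 114)² = (2197 + 114)² = 2311² = 5340721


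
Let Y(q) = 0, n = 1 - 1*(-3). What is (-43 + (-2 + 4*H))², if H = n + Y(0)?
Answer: 841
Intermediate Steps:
n = 4 (n = 1 + 3 = 4)
H = 4 (H = 4 + 0 = 4)
(-43 + (-2 + 4*H))² = (-43 + (-2 + 4*4))² = (-43 + (-2 + 16))² = (-43 + 14)² = (-29)² = 841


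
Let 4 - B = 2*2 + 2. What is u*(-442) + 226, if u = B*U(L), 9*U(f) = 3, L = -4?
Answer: 1562/3 ≈ 520.67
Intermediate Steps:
U(f) = ⅓ (U(f) = (⅑)*3 = ⅓)
B = -2 (B = 4 - (2*2 + 2) = 4 - (4 + 2) = 4 - 1*6 = 4 - 6 = -2)
u = -⅔ (u = -2*⅓ = -⅔ ≈ -0.66667)
u*(-442) + 226 = -⅔*(-442) + 226 = 884/3 + 226 = 1562/3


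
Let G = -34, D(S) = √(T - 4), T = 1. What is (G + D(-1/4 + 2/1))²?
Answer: (34 - I*√3)² ≈ 1153.0 - 117.78*I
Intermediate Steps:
D(S) = I*√3 (D(S) = √(1 - 4) = √(-3) = I*√3)
(G + D(-1/4 + 2/1))² = (-34 + I*√3)²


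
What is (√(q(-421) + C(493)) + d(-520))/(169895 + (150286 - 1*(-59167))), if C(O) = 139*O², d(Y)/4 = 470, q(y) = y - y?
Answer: 470/94837 + 493*√139/379348 ≈ 0.020278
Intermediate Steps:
q(y) = 0
d(Y) = 1880 (d(Y) = 4*470 = 1880)
(√(q(-421) + C(493)) + d(-520))/(169895 + (150286 - 1*(-59167))) = (√(0 + 139*493²) + 1880)/(169895 + (150286 - 1*(-59167))) = (√(0 + 139*243049) + 1880)/(169895 + (150286 + 59167)) = (√(0 + 33783811) + 1880)/(169895 + 209453) = (√33783811 + 1880)/379348 = (493*√139 + 1880)*(1/379348) = (1880 + 493*√139)*(1/379348) = 470/94837 + 493*√139/379348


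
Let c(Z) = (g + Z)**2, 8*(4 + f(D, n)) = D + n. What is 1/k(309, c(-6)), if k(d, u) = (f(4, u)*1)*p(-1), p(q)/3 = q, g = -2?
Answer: -2/27 ≈ -0.074074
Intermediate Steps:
p(q) = 3*q
f(D, n) = -4 + D/8 + n/8 (f(D, n) = -4 + (D + n)/8 = -4 + (D/8 + n/8) = -4 + D/8 + n/8)
c(Z) = (-2 + Z)**2
k(d, u) = 21/2 - 3*u/8 (k(d, u) = ((-4 + (1/8)*4 + u/8)*1)*(3*(-1)) = ((-4 + 1/2 + u/8)*1)*(-3) = ((-7/2 + u/8)*1)*(-3) = (-7/2 + u/8)*(-3) = 21/2 - 3*u/8)
1/k(309, c(-6)) = 1/(21/2 - 3*(-2 - 6)**2/8) = 1/(21/2 - 3/8*(-8)**2) = 1/(21/2 - 3/8*64) = 1/(21/2 - 24) = 1/(-27/2) = -2/27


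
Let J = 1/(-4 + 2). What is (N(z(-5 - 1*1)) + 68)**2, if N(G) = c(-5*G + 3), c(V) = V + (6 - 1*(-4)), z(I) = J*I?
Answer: 4356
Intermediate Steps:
J = -1/2 (J = 1/(-2) = -1/2 ≈ -0.50000)
z(I) = -I/2
c(V) = 10 + V (c(V) = V + (6 + 4) = V + 10 = 10 + V)
N(G) = 13 - 5*G (N(G) = 10 + (-5*G + 3) = 10 + (3 - 5*G) = 13 - 5*G)
(N(z(-5 - 1*1)) + 68)**2 = ((13 - (-5)*(-5 - 1*1)/2) + 68)**2 = ((13 - (-5)*(-5 - 1)/2) + 68)**2 = ((13 - (-5)*(-6)/2) + 68)**2 = ((13 - 5*3) + 68)**2 = ((13 - 15) + 68)**2 = (-2 + 68)**2 = 66**2 = 4356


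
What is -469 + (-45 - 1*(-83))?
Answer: -431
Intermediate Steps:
-469 + (-45 - 1*(-83)) = -469 + (-45 + 83) = -469 + 38 = -431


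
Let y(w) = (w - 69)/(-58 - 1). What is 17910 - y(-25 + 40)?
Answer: 1056636/59 ≈ 17909.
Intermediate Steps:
y(w) = 69/59 - w/59 (y(w) = (-69 + w)/(-59) = (-69 + w)*(-1/59) = 69/59 - w/59)
17910 - y(-25 + 40) = 17910 - (69/59 - (-25 + 40)/59) = 17910 - (69/59 - 1/59*15) = 17910 - (69/59 - 15/59) = 17910 - 1*54/59 = 17910 - 54/59 = 1056636/59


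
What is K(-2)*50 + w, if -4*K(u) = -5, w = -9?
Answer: 107/2 ≈ 53.500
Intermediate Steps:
K(u) = 5/4 (K(u) = -¼*(-5) = 5/4)
K(-2)*50 + w = (5/4)*50 - 9 = 125/2 - 9 = 107/2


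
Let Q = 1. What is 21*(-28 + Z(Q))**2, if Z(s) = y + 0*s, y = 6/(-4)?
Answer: 73101/4 ≈ 18275.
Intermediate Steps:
y = -3/2 (y = 6*(-1/4) = -3/2 ≈ -1.5000)
Z(s) = -3/2 (Z(s) = -3/2 + 0*s = -3/2 + 0 = -3/2)
21*(-28 + Z(Q))**2 = 21*(-28 - 3/2)**2 = 21*(-59/2)**2 = 21*(3481/4) = 73101/4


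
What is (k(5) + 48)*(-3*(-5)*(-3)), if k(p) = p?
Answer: -2385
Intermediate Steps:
(k(5) + 48)*(-3*(-5)*(-3)) = (5 + 48)*(-3*(-5)*(-3)) = 53*(15*(-3)) = 53*(-45) = -2385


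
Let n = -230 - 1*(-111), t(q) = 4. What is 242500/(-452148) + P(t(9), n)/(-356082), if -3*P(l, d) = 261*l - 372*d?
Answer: -3313360067/6708406839 ≈ -0.49391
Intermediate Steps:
n = -119 (n = -230 + 111 = -119)
P(l, d) = -87*l + 124*d (P(l, d) = -(261*l - 372*d)/3 = -(-372*d + 261*l)/3 = -87*l + 124*d)
242500/(-452148) + P(t(9), n)/(-356082) = 242500/(-452148) + (-87*4 + 124*(-119))/(-356082) = 242500*(-1/452148) + (-348 - 14756)*(-1/356082) = -60625/113037 - 15104*(-1/356082) = -60625/113037 + 7552/178041 = -3313360067/6708406839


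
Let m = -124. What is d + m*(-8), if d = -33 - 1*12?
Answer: 947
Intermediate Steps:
d = -45 (d = -33 - 12 = -45)
d + m*(-8) = -45 - 124*(-8) = -45 + 992 = 947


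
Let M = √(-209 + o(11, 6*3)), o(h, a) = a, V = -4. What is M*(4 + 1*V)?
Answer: 0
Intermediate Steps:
M = I*√191 (M = √(-209 + 6*3) = √(-209 + 18) = √(-191) = I*√191 ≈ 13.82*I)
M*(4 + 1*V) = (I*√191)*(4 + 1*(-4)) = (I*√191)*(4 - 4) = (I*√191)*0 = 0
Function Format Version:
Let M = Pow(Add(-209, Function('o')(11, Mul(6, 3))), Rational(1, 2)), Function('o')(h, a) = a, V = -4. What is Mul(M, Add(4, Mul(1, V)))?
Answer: 0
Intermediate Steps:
M = Mul(I, Pow(191, Rational(1, 2))) (M = Pow(Add(-209, Mul(6, 3)), Rational(1, 2)) = Pow(Add(-209, 18), Rational(1, 2)) = Pow(-191, Rational(1, 2)) = Mul(I, Pow(191, Rational(1, 2))) ≈ Mul(13.820, I))
Mul(M, Add(4, Mul(1, V))) = Mul(Mul(I, Pow(191, Rational(1, 2))), Add(4, Mul(1, -4))) = Mul(Mul(I, Pow(191, Rational(1, 2))), Add(4, -4)) = Mul(Mul(I, Pow(191, Rational(1, 2))), 0) = 0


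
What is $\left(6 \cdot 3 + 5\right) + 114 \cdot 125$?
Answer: $14273$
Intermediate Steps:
$\left(6 \cdot 3 + 5\right) + 114 \cdot 125 = \left(18 + 5\right) + 14250 = 23 + 14250 = 14273$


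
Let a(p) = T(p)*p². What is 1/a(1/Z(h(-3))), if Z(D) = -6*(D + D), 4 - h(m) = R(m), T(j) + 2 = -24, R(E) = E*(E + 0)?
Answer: -1800/13 ≈ -138.46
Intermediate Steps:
R(E) = E² (R(E) = E*E = E²)
T(j) = -26 (T(j) = -2 - 24 = -26)
h(m) = 4 - m²
Z(D) = -12*D
a(p) = -26*p²
1/a(1/Z(h(-3))) = 1/(-26*1/(144*(4 - 1*(-3)²)²)) = 1/(-26*1/(144*(4 - 1*9)²)) = 1/(-26*1/(144*(4 - 9)²)) = 1/(-26*(1/(-12*(-5)))²) = 1/(-26*(1/60)²) = 1/(-26*1/3600) = 1/(-13/1800) = -1800/13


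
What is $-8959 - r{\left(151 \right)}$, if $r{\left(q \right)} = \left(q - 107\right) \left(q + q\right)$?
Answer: $-22247$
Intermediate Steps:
$r{\left(q \right)} = 2 q \left(-107 + q\right)$ ($r{\left(q \right)} = \left(-107 + q\right) 2 q = 2 q \left(-107 + q\right)$)
$-8959 - r{\left(151 \right)} = -8959 - 2 \cdot 151 \left(-107 + 151\right) = -8959 - 2 \cdot 151 \cdot 44 = -8959 - 13288 = -22247$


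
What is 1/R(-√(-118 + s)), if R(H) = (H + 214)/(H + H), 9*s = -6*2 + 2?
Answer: 4*√67/(2*√67 + 321*I) ≈ 0.0051883 - 0.10173*I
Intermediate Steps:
s = -10/9 (s = (-6*2 + 2)/9 = (-12 + 2)/9 = (⅑)*(-10) = -10/9 ≈ -1.1111)
R(H) = (214 + H)/(2*H) (R(H) = (214 + H)/((2*H)) = (214 + H)*(1/(2*H)) = (214 + H)/(2*H))
1/R(-√(-118 + s)) = 1/((214 - √(-118 - 10/9))/(2*((-√(-118 - 10/9))))) = 1/((214 - √(-1072/9))/(2*((-√(-1072/9))))) = 1/((214 - 4*I*√67/3)/(2*((-4*I*√67/3)))) = 1/((3*I*√67/268)*(214 - 4*I*√67/3)/2) = 1/(3*I*√67*(214 - 4*I*√67/3)/536) = -8*I*√67/(3*(214 - 4*I*√67/3))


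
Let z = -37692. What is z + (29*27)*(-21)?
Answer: -54135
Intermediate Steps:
z + (29*27)*(-21) = -37692 + (29*27)*(-21) = -37692 + 783*(-21) = -37692 - 16443 = -54135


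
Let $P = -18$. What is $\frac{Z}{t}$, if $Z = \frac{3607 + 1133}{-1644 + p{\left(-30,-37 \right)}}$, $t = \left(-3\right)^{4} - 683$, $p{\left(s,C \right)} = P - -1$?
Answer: $\frac{2370}{499961} \approx 0.0047404$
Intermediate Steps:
$p{\left(s,C \right)} = -17$ ($p{\left(s,C \right)} = -18 - -1 = -18 + 1 = -17$)
$t = -602$ ($t = 81 - 683 = -602$)
$Z = - \frac{4740}{1661}$ ($Z = \frac{3607 + 1133}{-1644 - 17} = \frac{4740}{-1661} = 4740 \left(- \frac{1}{1661}\right) = - \frac{4740}{1661} \approx -2.8537$)
$\frac{Z}{t} = - \frac{4740}{1661 \left(-602\right)} = \left(- \frac{4740}{1661}\right) \left(- \frac{1}{602}\right) = \frac{2370}{499961}$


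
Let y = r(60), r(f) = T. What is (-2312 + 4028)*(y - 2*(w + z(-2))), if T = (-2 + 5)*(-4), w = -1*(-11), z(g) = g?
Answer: -51480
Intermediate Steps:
w = 11
T = -12 (T = 3*(-4) = -12)
r(f) = -12
y = -12
(-2312 + 4028)*(y - 2*(w + z(-2))) = (-2312 + 4028)*(-12 - 2*(11 - 2)) = 1716*(-12 - 2*9) = 1716*(-12 - 18) = 1716*(-30) = -51480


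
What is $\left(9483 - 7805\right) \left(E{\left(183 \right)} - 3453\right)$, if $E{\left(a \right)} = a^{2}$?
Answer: $50400408$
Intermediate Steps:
$\left(9483 - 7805\right) \left(E{\left(183 \right)} - 3453\right) = \left(9483 - 7805\right) \left(183^{2} - 3453\right) = 1678 \left(33489 - 3453\right) = 1678 \cdot 30036 = 50400408$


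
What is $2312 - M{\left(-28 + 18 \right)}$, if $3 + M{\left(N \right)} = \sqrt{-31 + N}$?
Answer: $2315 - i \sqrt{41} \approx 2315.0 - 6.4031 i$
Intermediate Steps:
$M{\left(N \right)} = -3 + \sqrt{-31 + N}$
$2312 - M{\left(-28 + 18 \right)} = 2312 - \left(-3 + \sqrt{-31 + \left(-28 + 18\right)}\right) = 2312 - \left(-3 + \sqrt{-31 - 10}\right) = 2312 - \left(-3 + \sqrt{-41}\right) = 2312 - \left(-3 + i \sqrt{41}\right) = 2312 + \left(3 - i \sqrt{41}\right) = 2315 - i \sqrt{41}$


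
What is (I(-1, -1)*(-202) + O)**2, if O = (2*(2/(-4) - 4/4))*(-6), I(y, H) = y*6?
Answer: 1512900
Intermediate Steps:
I(y, H) = 6*y
O = 18 (O = (2*(2*(-1/4) - 4*1/4))*(-6) = (2*(-1/2 - 1))*(-6) = (2*(-3/2))*(-6) = -3*(-6) = 18)
(I(-1, -1)*(-202) + O)**2 = ((6*(-1))*(-202) + 18)**2 = (-6*(-202) + 18)**2 = (1212 + 18)**2 = 1230**2 = 1512900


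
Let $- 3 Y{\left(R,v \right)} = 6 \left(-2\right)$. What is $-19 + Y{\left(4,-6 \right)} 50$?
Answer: $181$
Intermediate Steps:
$Y{\left(R,v \right)} = 4$ ($Y{\left(R,v \right)} = - \frac{6 \left(-2\right)}{3} = \left(- \frac{1}{3}\right) \left(-12\right) = 4$)
$-19 + Y{\left(4,-6 \right)} 50 = -19 + 4 \cdot 50 = -19 + 200 = 181$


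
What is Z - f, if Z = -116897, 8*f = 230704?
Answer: -145735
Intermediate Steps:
f = 28838 (f = (1/8)*230704 = 28838)
Z - f = -116897 - 1*28838 = -116897 - 28838 = -145735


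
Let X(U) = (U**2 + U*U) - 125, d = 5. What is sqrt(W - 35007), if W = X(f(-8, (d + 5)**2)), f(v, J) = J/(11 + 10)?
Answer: 2*I*sqrt(3868303)/21 ≈ 187.31*I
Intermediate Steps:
f(v, J) = J/21
X(U) = -125 + 2*U**2 (X(U) = (U**2 + U**2) - 125 = 2*U**2 - 125 = -125 + 2*U**2)
W = -35125/441 (W = -125 + 2*((5 + 5)**2/21)**2 = -125 + 2*((1/21)*10**2)**2 = -125 + 2*((1/21)*100)**2 = -125 + 2*(100/21)**2 = -125 + 2*(10000/441) = -125 + 20000/441 = -35125/441 ≈ -79.649)
sqrt(W - 35007) = sqrt(-35125/441 - 35007) = sqrt(-15473212/441) = 2*I*sqrt(3868303)/21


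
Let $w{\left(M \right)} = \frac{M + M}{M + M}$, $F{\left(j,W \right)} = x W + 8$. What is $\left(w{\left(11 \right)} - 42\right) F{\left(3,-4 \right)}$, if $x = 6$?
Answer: $656$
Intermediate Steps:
$F{\left(j,W \right)} = 8 + 6 W$ ($F{\left(j,W \right)} = 6 W + 8 = 8 + 6 W$)
$w{\left(M \right)} = 1$ ($w{\left(M \right)} = \frac{2 M}{2 M} = 2 M \frac{1}{2 M} = 1$)
$\left(w{\left(11 \right)} - 42\right) F{\left(3,-4 \right)} = \left(1 - 42\right) \left(8 + 6 \left(-4\right)\right) = - 41 \left(8 - 24\right) = \left(-41\right) \left(-16\right) = 656$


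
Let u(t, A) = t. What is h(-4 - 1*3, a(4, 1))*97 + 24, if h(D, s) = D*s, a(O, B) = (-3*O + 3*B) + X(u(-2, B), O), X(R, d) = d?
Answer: 3419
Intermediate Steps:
a(O, B) = -2*O + 3*B (a(O, B) = (-3*O + 3*B) + O = -2*O + 3*B)
h(-4 - 1*3, a(4, 1))*97 + 24 = ((-4 - 1*3)*(-2*4 + 3*1))*97 + 24 = ((-4 - 3)*(-8 + 3))*97 + 24 = -7*(-5)*97 + 24 = 35*97 + 24 = 3395 + 24 = 3419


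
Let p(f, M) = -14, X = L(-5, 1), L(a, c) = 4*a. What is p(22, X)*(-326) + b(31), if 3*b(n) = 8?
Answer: 13700/3 ≈ 4566.7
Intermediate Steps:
b(n) = 8/3 (b(n) = (⅓)*8 = 8/3)
X = -20 (X = 4*(-5) = -20)
p(22, X)*(-326) + b(31) = -14*(-326) + 8/3 = 4564 + 8/3 = 13700/3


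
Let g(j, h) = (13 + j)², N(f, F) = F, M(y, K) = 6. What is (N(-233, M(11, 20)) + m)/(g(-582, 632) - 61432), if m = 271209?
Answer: 90405/87443 ≈ 1.0339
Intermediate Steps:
(N(-233, M(11, 20)) + m)/(g(-582, 632) - 61432) = (6 + 271209)/((13 - 582)² - 61432) = 271215/((-569)² - 61432) = 271215/(323761 - 61432) = 271215/262329 = 271215*(1/262329) = 90405/87443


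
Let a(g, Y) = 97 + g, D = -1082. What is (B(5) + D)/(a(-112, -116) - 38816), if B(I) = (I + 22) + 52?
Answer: 1003/38831 ≈ 0.025830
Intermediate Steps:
B(I) = 74 + I (B(I) = (22 + I) + 52 = 74 + I)
(B(5) + D)/(a(-112, -116) - 38816) = ((74 + 5) - 1082)/((97 - 112) - 38816) = (79 - 1082)/(-15 - 38816) = -1003/(-38831) = -1003*(-1/38831) = 1003/38831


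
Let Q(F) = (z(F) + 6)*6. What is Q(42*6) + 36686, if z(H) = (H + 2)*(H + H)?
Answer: 804818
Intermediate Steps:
z(H) = 2*H*(2 + H) (z(H) = (2 + H)*(2*H) = 2*H*(2 + H))
Q(F) = 36 + 12*F*(2 + F) (Q(F) = (2*F*(2 + F) + 6)*6 = (6 + 2*F*(2 + F))*6 = 36 + 12*F*(2 + F))
Q(42*6) + 36686 = (36 + 12*(42*6)*(2 + 42*6)) + 36686 = (36 + 12*252*(2 + 252)) + 36686 = (36 + 12*252*254) + 36686 = (36 + 768096) + 36686 = 768132 + 36686 = 804818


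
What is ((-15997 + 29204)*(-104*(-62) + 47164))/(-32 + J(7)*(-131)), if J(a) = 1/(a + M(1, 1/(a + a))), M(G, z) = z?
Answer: -35048657358/2501 ≈ -1.4014e+7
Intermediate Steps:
J(a) = 1/(a + 1/(2*a)) (J(a) = 1/(a + 1/(a + a)) = 1/(a + 1/(2*a)))
((-15997 + 29204)*(-104*(-62) + 47164))/(-32 + J(7)*(-131)) = ((-15997 + 29204)*(-104*(-62) + 47164))/(-32 + (2*7/(1 + 2*7²))*(-131)) = (13207*(6448 + 47164))/(-32 + (2*7/(1 + 2*49))*(-131)) = (13207*53612)/(-32 + (2*7/(1 + 98))*(-131)) = 708053684/(-32 + (2*7/99)*(-131)) = 708053684/(-32 + (2*7*(1/99))*(-131)) = 708053684/(-32 + (14/99)*(-131)) = 708053684/(-32 - 1834/99) = 708053684/(-5002/99) = 708053684*(-99/5002) = -35048657358/2501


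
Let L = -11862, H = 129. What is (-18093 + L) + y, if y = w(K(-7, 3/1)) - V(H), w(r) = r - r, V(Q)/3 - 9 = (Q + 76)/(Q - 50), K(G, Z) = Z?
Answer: -2369193/79 ≈ -29990.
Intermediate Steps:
V(Q) = 27 + 3*(76 + Q)/(-50 + Q) (V(Q) = 27 + 3*((Q + 76)/(Q - 50)) = 27 + 3*((76 + Q)/(-50 + Q)) = 27 + 3*(76 + Q)/(-50 + Q))
w(r) = 0
y = -2748/79 (y = 0 - 6*(-187 + 5*129)/(-50 + 129) = 0 - 6*(-187 + 645)/79 = 0 - 6*458/79 = 0 - 1*2748/79 = 0 - 2748/79 = -2748/79 ≈ -34.785)
(-18093 + L) + y = (-18093 - 11862) - 2748/79 = -29955 - 2748/79 = -2369193/79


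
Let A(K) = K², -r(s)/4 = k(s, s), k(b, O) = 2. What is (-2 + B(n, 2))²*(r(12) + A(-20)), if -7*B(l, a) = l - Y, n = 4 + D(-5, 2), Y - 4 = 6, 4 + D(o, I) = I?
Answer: 288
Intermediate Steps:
D(o, I) = -4 + I
r(s) = -8 (r(s) = -4*2 = -8)
Y = 10 (Y = 4 + 6 = 10)
n = 2 (n = 4 + (-4 + 2) = 4 - 2 = 2)
B(l, a) = 10/7 - l/7 (B(l, a) = -(l - 1*10)/7 = -(l - 10)/7 = -(-10 + l)/7 = 10/7 - l/7)
(-2 + B(n, 2))²*(r(12) + A(-20)) = (-2 + (10/7 - ⅐*2))²*(-8 + (-20)²) = (-2 + (10/7 - 2/7))²*(-8 + 400) = (-2 + 8/7)²*392 = (-6/7)²*392 = (36/49)*392 = 288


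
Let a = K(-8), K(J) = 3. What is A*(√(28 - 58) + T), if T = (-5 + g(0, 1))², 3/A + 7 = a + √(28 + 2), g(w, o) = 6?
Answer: 6/7 + 3*√30/14 + 45*I/7 + 6*I*√30/7 ≈ 2.0308 + 11.123*I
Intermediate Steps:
a = 3
A = 3/(-4 + √30) (A = 3/(-7 + (3 + √(28 + 2))) = 3/(-7 + (3 + √30)) = 3/(-4 + √30) ≈ 2.0308)
T = 1 (T = (-5 + 6)² = 1² = 1)
A*(√(28 - 58) + T) = (6/7 + 3*√30/14)*(√(28 - 58) + 1) = (6/7 + 3*√30/14)*(√(-30) + 1) = (6/7 + 3*√30/14)*(I*√30 + 1) = (6/7 + 3*√30/14)*(1 + I*√30) = (1 + I*√30)*(6/7 + 3*√30/14)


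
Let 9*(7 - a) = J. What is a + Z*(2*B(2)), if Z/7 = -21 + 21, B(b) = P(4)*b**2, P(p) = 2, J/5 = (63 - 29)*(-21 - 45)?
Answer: 3761/3 ≈ 1253.7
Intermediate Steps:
J = -11220 (J = 5*((63 - 29)*(-21 - 45)) = 5*(34*(-66)) = 5*(-2244) = -11220)
a = 3761/3 (a = 7 - 1/9*(-11220) = 7 + 3740/3 = 3761/3 ≈ 1253.7)
B(b) = 2*b**2
Z = 0 (Z = 7*(-21 + 21) = 7*0 = 0)
a + Z*(2*B(2)) = 3761/3 + 0*(2*(2*2**2)) = 3761/3 + 0*(2*(2*4)) = 3761/3 + 0*(2*8) = 3761/3 + 0*16 = 3761/3 + 0 = 3761/3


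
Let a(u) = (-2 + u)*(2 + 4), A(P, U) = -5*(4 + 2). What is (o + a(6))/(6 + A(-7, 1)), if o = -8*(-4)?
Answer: -7/3 ≈ -2.3333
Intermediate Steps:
A(P, U) = -30 (A(P, U) = -5*6 = -30)
a(u) = -12 + 6*u (a(u) = (-2 + u)*6 = -12 + 6*u)
o = 32
(o + a(6))/(6 + A(-7, 1)) = (32 + (-12 + 6*6))/(6 - 30) = (32 + (-12 + 36))/(-24) = (32 + 24)*(-1/24) = 56*(-1/24) = -7/3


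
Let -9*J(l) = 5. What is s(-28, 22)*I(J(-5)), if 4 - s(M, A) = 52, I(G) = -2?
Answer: 96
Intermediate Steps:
J(l) = -5/9 (J(l) = -⅑*5 = -5/9)
s(M, A) = -48 (s(M, A) = 4 - 1*52 = 4 - 52 = -48)
s(-28, 22)*I(J(-5)) = -48*(-2) = 96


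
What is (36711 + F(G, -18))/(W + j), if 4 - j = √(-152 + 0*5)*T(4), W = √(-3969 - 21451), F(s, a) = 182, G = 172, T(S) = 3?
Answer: 36893/(2*(2 + I*√6355 - 3*I*√38)) ≈ 9.8316 - 300.97*I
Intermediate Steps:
W = 2*I*√6355 (W = √(-25420) = 2*I*√6355 ≈ 159.44*I)
j = 4 - 6*I*√38 (j = 4 - √(-152 + 0*5)*3 = 4 - √(-152 + 0)*3 = 4 - √(-152)*3 = 4 - 2*I*√38*3 = 4 - 6*I*√38 ≈ 4.0 - 36.987*I)
(36711 + F(G, -18))/(W + j) = (36711 + 182)/(2*I*√6355 + (4 - 6*I*√38)) = 36893/(4 - 6*I*√38 + 2*I*√6355)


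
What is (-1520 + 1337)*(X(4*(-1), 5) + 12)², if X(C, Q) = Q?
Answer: -52887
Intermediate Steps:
(-1520 + 1337)*(X(4*(-1), 5) + 12)² = (-1520 + 1337)*(5 + 12)² = -183*17² = -183*289 = -52887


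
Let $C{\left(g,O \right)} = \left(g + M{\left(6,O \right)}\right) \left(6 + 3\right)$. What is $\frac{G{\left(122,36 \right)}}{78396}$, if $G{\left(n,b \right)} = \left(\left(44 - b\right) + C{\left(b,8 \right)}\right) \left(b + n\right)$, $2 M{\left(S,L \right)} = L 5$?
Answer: $\frac{20224}{19599} \approx 1.0319$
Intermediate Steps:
$M{\left(S,L \right)} = \frac{5 L}{2}$ ($M{\left(S,L \right)} = \frac{L 5}{2} = \frac{5 L}{2}$)
$C{\left(g,O \right)} = 9 g + \frac{45 O}{2}$ ($C{\left(g,O \right)} = \left(g + \frac{5 O}{2}\right) \left(6 + 3\right) = \left(g + \frac{5 O}{2}\right) 9 = 9 g + \frac{45 O}{2}$)
$G{\left(n,b \right)} = \left(224 + 8 b\right) \left(b + n\right)$ ($G{\left(n,b \right)} = \left(\left(44 - b\right) + \left(9 b + \frac{45}{2} \cdot 8\right)\right) \left(b + n\right) = \left(\left(44 - b\right) + \left(9 b + 180\right)\right) \left(b + n\right) = \left(\left(44 - b\right) + \left(180 + 9 b\right)\right) \left(b + n\right) = \left(224 + 8 b\right) \left(b + n\right)$)
$\frac{G{\left(122,36 \right)}}{78396} = \frac{8 \cdot 36^{2} + 224 \cdot 36 + 224 \cdot 122 + 8 \cdot 36 \cdot 122}{78396} = \left(8 \cdot 1296 + 8064 + 27328 + 35136\right) \frac{1}{78396} = \left(10368 + 8064 + 27328 + 35136\right) \frac{1}{78396} = 80896 \cdot \frac{1}{78396} = \frac{20224}{19599}$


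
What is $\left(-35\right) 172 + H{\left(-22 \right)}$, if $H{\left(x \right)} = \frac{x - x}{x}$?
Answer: $-6020$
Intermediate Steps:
$H{\left(x \right)} = 0$ ($H{\left(x \right)} = \frac{0}{x} = 0$)
$\left(-35\right) 172 + H{\left(-22 \right)} = \left(-35\right) 172 + 0 = -6020 + 0 = -6020$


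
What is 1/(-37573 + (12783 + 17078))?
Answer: -1/7712 ≈ -0.00012967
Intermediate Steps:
1/(-37573 + (12783 + 17078)) = 1/(-37573 + 29861) = 1/(-7712) = -1/7712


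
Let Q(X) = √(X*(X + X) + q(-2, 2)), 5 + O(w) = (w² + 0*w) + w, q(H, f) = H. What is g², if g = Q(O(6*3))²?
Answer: 51590762496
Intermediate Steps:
O(w) = -5 + w + w² (O(w) = -5 + ((w² + 0*w) + w) = -5 + ((w² + 0) + w) = -5 + (w² + w) = -5 + (w + w²) = -5 + w + w²)
Q(X) = √(-2 + 2*X²) (Q(X) = √(X*(X + X) - 2) = √(X*(2*X) - 2) = √(2*X² - 2) = √(-2 + 2*X²))
g = 227136 (g = (√(-2 + 2*(-5 + 6*3 + (6*3)²)²))² = (√(-2 + 2*(-5 + 18 + 18²)²))² = (√(-2 + 2*(-5 + 18 + 324)²))² = (√(-2 + 2*337²))² = (√(-2 + 2*113569))² = (√(-2 + 227138))² = (√227136)² = (104*√21)² = 227136)
g² = 227136² = 51590762496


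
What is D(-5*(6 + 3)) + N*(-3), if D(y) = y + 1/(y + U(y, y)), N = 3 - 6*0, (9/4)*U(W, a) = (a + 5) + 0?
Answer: -30519/565 ≈ -54.016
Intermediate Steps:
U(W, a) = 20/9 + 4*a/9 (U(W, a) = 4*((a + 5) + 0)/9 = 4*((5 + a) + 0)/9 = 4*(5 + a)/9 = 20/9 + 4*a/9)
N = 3 (N = 3 + 0 = 3)
D(y) = y + 1/(20/9 + 13*y/9) (D(y) = y + 1/(y + (20/9 + 4*y/9)) = y + 1/(20/9 + 13*y/9))
D(-5*(6 + 3)) + N*(-3) = (9 + 13*(-5*(6 + 3))**2 + 20*(-5*(6 + 3)))/(20 + 13*(-5*(6 + 3))) + 3*(-3) = (9 + 13*(-5*9)**2 + 20*(-5*9))/(20 + 13*(-5*9)) - 9 = (9 + 13*(-45)**2 + 20*(-45))/(20 + 13*(-45)) - 9 = (9 + 13*2025 - 900)/(20 - 585) - 9 = (9 + 26325 - 900)/(-565) - 9 = -1/565*25434 - 9 = -25434/565 - 9 = -30519/565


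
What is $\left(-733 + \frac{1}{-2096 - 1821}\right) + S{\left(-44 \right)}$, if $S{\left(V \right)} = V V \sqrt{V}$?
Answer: $- \frac{2871162}{3917} + 3872 i \sqrt{11} \approx -733.0 + 12842.0 i$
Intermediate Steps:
$S{\left(V \right)} = V^{\frac{5}{2}}$ ($S{\left(V \right)} = V^{2} \sqrt{V} = V^{\frac{5}{2}}$)
$\left(-733 + \frac{1}{-2096 - 1821}\right) + S{\left(-44 \right)} = \left(-733 + \frac{1}{-2096 - 1821}\right) + \left(-44\right)^{\frac{5}{2}} = \left(-733 + \frac{1}{-3917}\right) + 3872 i \sqrt{11} = \left(-733 - \frac{1}{3917}\right) + 3872 i \sqrt{11} = - \frac{2871162}{3917} + 3872 i \sqrt{11}$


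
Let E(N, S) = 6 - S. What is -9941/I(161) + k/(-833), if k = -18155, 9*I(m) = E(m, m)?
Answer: 77341702/129115 ≈ 599.01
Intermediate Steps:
I(m) = ⅔ - m/9 (I(m) = (6 - m)/9 = ⅔ - m/9)
-9941/I(161) + k/(-833) = -9941/(⅔ - ⅑*161) - 18155/(-833) = -9941/(⅔ - 161/9) - 18155*(-1/833) = -9941/(-155/9) + 18155/833 = -9941*(-9/155) + 18155/833 = 89469/155 + 18155/833 = 77341702/129115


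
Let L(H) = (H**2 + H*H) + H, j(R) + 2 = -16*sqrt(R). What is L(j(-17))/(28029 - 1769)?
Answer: -4349/13130 + 28*I*sqrt(17)/6565 ≈ -0.33123 + 0.017585*I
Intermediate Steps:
j(R) = -2 - 16*sqrt(R)
L(H) = H + 2*H**2 (L(H) = (H**2 + H**2) + H = 2*H**2 + H = H + 2*H**2)
L(j(-17))/(28029 - 1769) = ((-2 - 16*I*sqrt(17))*(1 + 2*(-2 - 16*I*sqrt(17))))/(28029 - 1769) = ((-2 - 16*I*sqrt(17))*(1 + 2*(-2 - 16*I*sqrt(17))))/26260 = ((-2 - 16*I*sqrt(17))*(1 + 2*(-2 - 16*I*sqrt(17))))*(1/26260) = ((-2 - 16*I*sqrt(17))*(1 + (-4 - 32*I*sqrt(17))))*(1/26260) = ((-2 - 16*I*sqrt(17))*(-3 - 32*I*sqrt(17)))*(1/26260) = ((-3 - 32*I*sqrt(17))*(-2 - 16*I*sqrt(17)))*(1/26260) = (-3 - 32*I*sqrt(17))*(-2 - 16*I*sqrt(17))/26260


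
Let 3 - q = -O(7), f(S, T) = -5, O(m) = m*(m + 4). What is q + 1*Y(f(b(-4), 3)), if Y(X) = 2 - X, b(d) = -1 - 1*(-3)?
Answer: 87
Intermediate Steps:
O(m) = m*(4 + m)
b(d) = 2 (b(d) = -1 + 3 = 2)
q = 80 (q = 3 - (-1)*7*(4 + 7) = 3 - (-1)*7*11 = 3 - (-1)*77 = 3 - 1*(-77) = 3 + 77 = 80)
q + 1*Y(f(b(-4), 3)) = 80 + 1*(2 - 1*(-5)) = 80 + 1*(2 + 5) = 80 + 1*7 = 80 + 7 = 87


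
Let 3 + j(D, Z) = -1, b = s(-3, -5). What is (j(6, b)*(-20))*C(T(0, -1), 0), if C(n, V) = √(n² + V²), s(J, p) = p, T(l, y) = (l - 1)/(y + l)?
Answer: 80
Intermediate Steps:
T(l, y) = (-1 + l)/(l + y)
b = -5
j(D, Z) = -4 (j(D, Z) = -3 - 1 = -4)
C(n, V) = √(V² + n²)
(j(6, b)*(-20))*C(T(0, -1), 0) = (-4*(-20))*√(0² + ((-1 + 0)/(0 - 1))²) = 80*√(0 + (-1/(-1))²) = 80*√(0 + (-1*(-1))²) = 80*√(0 + 1²) = 80*√(0 + 1) = 80*√1 = 80*1 = 80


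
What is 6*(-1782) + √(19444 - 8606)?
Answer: -10692 + √10838 ≈ -10588.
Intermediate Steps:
6*(-1782) + √(19444 - 8606) = -10692 + √10838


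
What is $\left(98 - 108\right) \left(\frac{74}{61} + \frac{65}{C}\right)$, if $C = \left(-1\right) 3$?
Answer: $\frac{37430}{183} \approx 204.54$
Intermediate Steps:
$C = -3$
$\left(98 - 108\right) \left(\frac{74}{61} + \frac{65}{C}\right) = \left(98 - 108\right) \left(\frac{74}{61} + \frac{65}{-3}\right) = - 10 \left(74 \cdot \frac{1}{61} + 65 \left(- \frac{1}{3}\right)\right) = - 10 \left(\frac{74}{61} - \frac{65}{3}\right) = \left(-10\right) \left(- \frac{3743}{183}\right) = \frac{37430}{183}$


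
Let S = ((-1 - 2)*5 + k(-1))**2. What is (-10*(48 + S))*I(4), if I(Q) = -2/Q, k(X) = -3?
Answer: 1860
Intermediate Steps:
S = 324 (S = ((-1 - 2)*5 - 3)**2 = (-3*5 - 3)**2 = (-15 - 3)**2 = (-18)**2 = 324)
(-10*(48 + S))*I(4) = (-10*(48 + 324))*(-2/4) = (-10*372)*(-2*1/4) = -3720*(-1/2) = 1860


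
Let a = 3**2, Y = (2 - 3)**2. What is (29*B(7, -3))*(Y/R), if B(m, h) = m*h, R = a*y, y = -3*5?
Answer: 203/45 ≈ 4.5111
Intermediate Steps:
Y = 1 (Y = (-1)**2 = 1)
y = -15
a = 9
R = -135 (R = 9*(-15) = -135)
B(m, h) = h*m
(29*B(7, -3))*(Y/R) = (29*(-3*7))*(1/(-135)) = (29*(-21))*(1*(-1/135)) = -609*(-1/135) = 203/45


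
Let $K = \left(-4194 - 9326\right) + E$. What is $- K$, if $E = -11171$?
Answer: $24691$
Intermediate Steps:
$K = -24691$ ($K = \left(-4194 - 9326\right) - 11171 = -13520 - 11171 = -24691$)
$- K = \left(-1\right) \left(-24691\right) = 24691$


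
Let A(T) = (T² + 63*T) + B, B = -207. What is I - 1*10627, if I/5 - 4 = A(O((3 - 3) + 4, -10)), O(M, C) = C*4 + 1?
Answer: -16322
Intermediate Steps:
O(M, C) = 1 + 4*C (O(M, C) = 4*C + 1 = 1 + 4*C)
A(T) = -207 + T² + 63*T (A(T) = (T² + 63*T) - 207 = -207 + T² + 63*T)
I = -5695 (I = 20 + 5*(-207 + (1 + 4*(-10))² + 63*(1 + 4*(-10))) = 20 + 5*(-207 + (1 - 40)² + 63*(1 - 40)) = 20 + 5*(-207 + (-39)² + 63*(-39)) = 20 + 5*(-207 + 1521 - 2457) = 20 + 5*(-1143) = 20 - 5715 = -5695)
I - 1*10627 = -5695 - 1*10627 = -5695 - 10627 = -16322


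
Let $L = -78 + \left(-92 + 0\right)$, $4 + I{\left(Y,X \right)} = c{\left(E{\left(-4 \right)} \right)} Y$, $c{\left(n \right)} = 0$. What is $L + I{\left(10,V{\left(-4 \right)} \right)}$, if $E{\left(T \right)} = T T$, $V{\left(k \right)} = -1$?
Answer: $-174$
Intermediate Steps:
$E{\left(T \right)} = T^{2}$
$I{\left(Y,X \right)} = -4$ ($I{\left(Y,X \right)} = -4 + 0 Y = -4 + 0 = -4$)
$L = -170$ ($L = -78 - 92 = -170$)
$L + I{\left(10,V{\left(-4 \right)} \right)} = -170 - 4 = -174$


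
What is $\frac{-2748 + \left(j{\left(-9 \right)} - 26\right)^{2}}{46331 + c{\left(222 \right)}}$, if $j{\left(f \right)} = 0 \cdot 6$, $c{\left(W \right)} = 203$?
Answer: $- \frac{1036}{23267} \approx -0.044527$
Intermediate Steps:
$j{\left(f \right)} = 0$
$\frac{-2748 + \left(j{\left(-9 \right)} - 26\right)^{2}}{46331 + c{\left(222 \right)}} = \frac{-2748 + \left(0 - 26\right)^{2}}{46331 + 203} = \frac{-2748 + \left(-26\right)^{2}}{46534} = \left(-2748 + 676\right) \frac{1}{46534} = \left(-2072\right) \frac{1}{46534} = - \frac{1036}{23267}$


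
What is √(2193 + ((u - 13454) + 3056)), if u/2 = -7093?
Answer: I*√22391 ≈ 149.64*I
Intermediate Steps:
u = -14186 (u = 2*(-7093) = -14186)
√(2193 + ((u - 13454) + 3056)) = √(2193 + ((-14186 - 13454) + 3056)) = √(2193 + (-27640 + 3056)) = √(2193 - 24584) = √(-22391) = I*√22391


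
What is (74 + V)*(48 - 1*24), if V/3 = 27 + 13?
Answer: 4656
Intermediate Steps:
V = 120 (V = 3*(27 + 13) = 3*40 = 120)
(74 + V)*(48 - 1*24) = (74 + 120)*(48 - 1*24) = 194*(48 - 24) = 194*24 = 4656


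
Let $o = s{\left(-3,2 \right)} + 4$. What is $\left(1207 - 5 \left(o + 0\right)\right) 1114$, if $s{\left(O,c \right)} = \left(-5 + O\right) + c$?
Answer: $1355738$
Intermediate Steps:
$s{\left(O,c \right)} = -5 + O + c$
$o = -2$ ($o = \left(-5 - 3 + 2\right) + 4 = -6 + 4 = -2$)
$\left(1207 - 5 \left(o + 0\right)\right) 1114 = \left(1207 - 5 \left(-2 + 0\right)\right) 1114 = \left(1207 - -10\right) 1114 = \left(1207 + 10\right) 1114 = 1217 \cdot 1114 = 1355738$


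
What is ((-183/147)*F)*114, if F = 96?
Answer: -667584/49 ≈ -13624.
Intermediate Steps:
((-183/147)*F)*114 = (-183/147*96)*114 = (-183*1/147*96)*114 = -61/49*96*114 = -5856/49*114 = -667584/49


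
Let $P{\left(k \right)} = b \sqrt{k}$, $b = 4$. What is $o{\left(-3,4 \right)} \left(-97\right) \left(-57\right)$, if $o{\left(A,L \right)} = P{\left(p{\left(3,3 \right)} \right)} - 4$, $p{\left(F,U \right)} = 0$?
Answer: $-22116$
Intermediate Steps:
$P{\left(k \right)} = 4 \sqrt{k}$
$o{\left(A,L \right)} = -4$ ($o{\left(A,L \right)} = 4 \sqrt{0} - 4 = 4 \cdot 0 - 4 = 0 - 4 = -4$)
$o{\left(-3,4 \right)} \left(-97\right) \left(-57\right) = \left(-4\right) \left(-97\right) \left(-57\right) = 388 \left(-57\right) = -22116$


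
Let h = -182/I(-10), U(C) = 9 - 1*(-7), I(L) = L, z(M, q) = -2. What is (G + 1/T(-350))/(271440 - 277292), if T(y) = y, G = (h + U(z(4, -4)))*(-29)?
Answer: 347131/2048200 ≈ 0.16948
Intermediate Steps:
U(C) = 16 (U(C) = 9 + 7 = 16)
h = 91/5 (h = -182/(-10) = -182*(-⅒) = 91/5 ≈ 18.200)
G = -4959/5 (G = (91/5 + 16)*(-29) = (171/5)*(-29) = -4959/5 ≈ -991.80)
(G + 1/T(-350))/(271440 - 277292) = (-4959/5 + 1/(-350))/(271440 - 277292) = (-4959/5 - 1/350)/(-5852) = -347131/350*(-1/5852) = 347131/2048200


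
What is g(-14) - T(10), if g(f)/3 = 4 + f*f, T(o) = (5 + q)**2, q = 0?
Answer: 575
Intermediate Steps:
T(o) = 25 (T(o) = (5 + 0)**2 = 5**2 = 25)
g(f) = 12 + 3*f**2 (g(f) = 3*(4 + f*f) = 3*(4 + f**2) = 12 + 3*f**2)
g(-14) - T(10) = (12 + 3*(-14)**2) - 1*25 = (12 + 3*196) - 25 = (12 + 588) - 25 = 600 - 25 = 575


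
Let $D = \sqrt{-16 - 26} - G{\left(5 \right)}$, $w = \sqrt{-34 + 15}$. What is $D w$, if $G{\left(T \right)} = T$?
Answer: $i \sqrt{19} \left(-5 + i \sqrt{42}\right) \approx -28.249 - 21.794 i$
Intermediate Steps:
$w = i \sqrt{19}$ ($w = \sqrt{-19} = i \sqrt{19} \approx 4.3589 i$)
$D = -5 + i \sqrt{42}$ ($D = \sqrt{-16 - 26} - 5 = \sqrt{-42} - 5 = i \sqrt{42} - 5 = -5 + i \sqrt{42} \approx -5.0 + 6.4807 i$)
$D w = \left(-5 + i \sqrt{42}\right) i \sqrt{19} = i \sqrt{19} \left(-5 + i \sqrt{42}\right)$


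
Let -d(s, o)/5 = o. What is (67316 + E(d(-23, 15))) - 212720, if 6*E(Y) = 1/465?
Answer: -405677159/2790 ≈ -1.4540e+5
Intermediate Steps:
d(s, o) = -5*o
E(Y) = 1/2790 (E(Y) = (1/6)/465 = (1/6)*(1/465) = 1/2790)
(67316 + E(d(-23, 15))) - 212720 = (67316 + 1/2790) - 212720 = 187811641/2790 - 212720 = -405677159/2790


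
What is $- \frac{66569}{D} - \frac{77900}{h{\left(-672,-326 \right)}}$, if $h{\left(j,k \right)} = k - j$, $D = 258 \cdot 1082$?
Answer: $- \frac{10884642637}{48293988} \approx -225.38$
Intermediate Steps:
$D = 279156$
$- \frac{66569}{D} - \frac{77900}{h{\left(-672,-326 \right)}} = - \frac{66569}{279156} - \frac{77900}{-326 - -672} = \left(-66569\right) \frac{1}{279156} - \frac{77900}{-326 + 672} = - \frac{66569}{279156} - \frac{77900}{346} = - \frac{66569}{279156} - \frac{38950}{173} = - \frac{10884642637}{48293988}$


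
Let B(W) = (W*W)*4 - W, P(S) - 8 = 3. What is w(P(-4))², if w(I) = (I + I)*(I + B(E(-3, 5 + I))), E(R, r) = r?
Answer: 502566724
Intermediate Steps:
P(S) = 11 (P(S) = 8 + 3 = 11)
B(W) = -W + 4*W² (B(W) = W²*4 - W = 4*W² - W = -W + 4*W²)
w(I) = 2*I*(I + (5 + I)*(19 + 4*I)) (w(I) = (I + I)*(I + (5 + I)*(-1 + 4*(5 + I))) = (2*I)*(I + (5 + I)*(-1 + (20 + 4*I))) = (2*I)*(I + (5 + I)*(19 + 4*I)) = 2*I*(I + (5 + I)*(19 + 4*I)))
w(P(-4))² = (2*11*(11 + (5 + 11)*(19 + 4*11)))² = (2*11*(11 + 16*(19 + 44)))² = (2*11*(11 + 16*63))² = (2*11*(11 + 1008))² = (2*11*1019)² = 22418² = 502566724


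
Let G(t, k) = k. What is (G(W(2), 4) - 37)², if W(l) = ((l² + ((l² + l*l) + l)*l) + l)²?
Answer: 1089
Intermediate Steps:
W(l) = (l + l² + l*(l + 2*l²))² (W(l) = ((l² + ((l² + l²) + l)*l) + l)² = ((l² + (2*l² + l)*l) + l)² = ((l² + (l + 2*l²)*l) + l)² = ((l² + l*(l + 2*l²)) + l)² = (l + l² + l*(l + 2*l²))²)
(G(W(2), 4) - 37)² = (4 - 37)² = (-33)² = 1089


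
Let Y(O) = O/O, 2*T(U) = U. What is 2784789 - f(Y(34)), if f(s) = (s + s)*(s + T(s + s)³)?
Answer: 2784785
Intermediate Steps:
T(U) = U/2
Y(O) = 1
f(s) = 2*s*(s + s³) (f(s) = (s + s)*(s + ((s + s)/2)³) = (2*s)*(s + ((2*s)/2)³) = (2*s)*(s + s³) = 2*s*(s + s³))
2784789 - f(Y(34)) = 2784789 - 2*1²*(1 + 1²) = 2784789 - 2*(1 + 1) = 2784789 - 2*2 = 2784789 - 1*4 = 2784789 - 4 = 2784785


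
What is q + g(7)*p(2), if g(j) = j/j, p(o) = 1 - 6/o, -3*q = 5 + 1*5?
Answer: -16/3 ≈ -5.3333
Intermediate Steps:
q = -10/3 (q = -(5 + 1*5)/3 = -(5 + 5)/3 = -1/3*10 = -10/3 ≈ -3.3333)
p(o) = 1 - 6/o
g(j) = 1
q + g(7)*p(2) = -10/3 + 1*((-6 + 2)/2) = -10/3 + 1*((1/2)*(-4)) = -10/3 + 1*(-2) = -10/3 - 2 = -16/3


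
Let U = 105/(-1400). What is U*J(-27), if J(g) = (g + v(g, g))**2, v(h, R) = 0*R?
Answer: -2187/40 ≈ -54.675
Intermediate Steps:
v(h, R) = 0
J(g) = g**2 (J(g) = (g + 0)**2 = g**2)
U = -3/40 (U = 105*(-1/1400) = -3/40 ≈ -0.075000)
U*J(-27) = -3/40*(-27)**2 = -3/40*729 = -2187/40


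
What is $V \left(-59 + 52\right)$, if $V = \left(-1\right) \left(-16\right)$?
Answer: $-112$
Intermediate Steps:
$V = 16$
$V \left(-59 + 52\right) = 16 \left(-59 + 52\right) = 16 \left(-7\right) = -112$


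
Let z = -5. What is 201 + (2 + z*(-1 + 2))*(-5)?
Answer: 216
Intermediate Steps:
201 + (2 + z*(-1 + 2))*(-5) = 201 + (2 - 5*(-1 + 2))*(-5) = 201 + (2 - 5*1)*(-5) = 201 + (2 - 5)*(-5) = 201 - 3*(-5) = 201 + 15 = 216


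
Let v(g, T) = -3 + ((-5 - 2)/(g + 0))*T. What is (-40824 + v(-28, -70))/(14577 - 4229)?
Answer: -81689/20696 ≈ -3.9471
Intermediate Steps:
v(g, T) = -3 - 7*T/g (v(g, T) = -3 + (-7/g)*T = -3 - 7*T/g)
(-40824 + v(-28, -70))/(14577 - 4229) = (-40824 + (-3 - 7*(-70)/(-28)))/(14577 - 4229) = (-40824 + (-3 - 7*(-70)*(-1/28)))/10348 = (-40824 + (-3 - 35/2))*(1/10348) = (-40824 - 41/2)*(1/10348) = -81689/2*1/10348 = -81689/20696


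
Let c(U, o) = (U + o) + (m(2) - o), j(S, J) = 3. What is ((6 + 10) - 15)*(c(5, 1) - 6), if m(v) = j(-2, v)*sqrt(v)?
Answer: -1 + 3*sqrt(2) ≈ 3.2426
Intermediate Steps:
m(v) = 3*sqrt(v)
c(U, o) = U + 3*sqrt(2) (c(U, o) = (U + o) + (3*sqrt(2) - o) = (U + o) + (-o + 3*sqrt(2)) = U + 3*sqrt(2))
((6 + 10) - 15)*(c(5, 1) - 6) = ((6 + 10) - 15)*((5 + 3*sqrt(2)) - 6) = (16 - 15)*(-1 + 3*sqrt(2)) = 1*(-1 + 3*sqrt(2)) = -1 + 3*sqrt(2)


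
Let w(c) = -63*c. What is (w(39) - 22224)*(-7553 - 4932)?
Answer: 308142285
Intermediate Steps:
(w(39) - 22224)*(-7553 - 4932) = (-63*39 - 22224)*(-7553 - 4932) = (-2457 - 22224)*(-12485) = -24681*(-12485) = 308142285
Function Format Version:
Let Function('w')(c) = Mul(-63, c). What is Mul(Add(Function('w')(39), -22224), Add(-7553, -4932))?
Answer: 308142285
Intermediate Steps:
Mul(Add(Function('w')(39), -22224), Add(-7553, -4932)) = Mul(Add(Mul(-63, 39), -22224), Add(-7553, -4932)) = Mul(Add(-2457, -22224), -12485) = Mul(-24681, -12485) = 308142285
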